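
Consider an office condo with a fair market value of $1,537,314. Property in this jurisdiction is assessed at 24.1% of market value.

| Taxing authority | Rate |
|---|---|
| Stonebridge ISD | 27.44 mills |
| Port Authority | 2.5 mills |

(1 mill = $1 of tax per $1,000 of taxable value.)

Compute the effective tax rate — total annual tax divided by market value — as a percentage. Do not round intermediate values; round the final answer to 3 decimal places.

0.722%

Assessed value = $1,537,314 × 0.241 = $370,492.674
Stonebridge ISD: $370,492.674 × 0.02744 = $10,166.31897456
Port Authority: $370,492.674 × 0.0025 = $926.231685
Total tax = $11,092.55065956
Effective rate = $11,092.55065956 ÷ $1,537,314 = 0.722% of market value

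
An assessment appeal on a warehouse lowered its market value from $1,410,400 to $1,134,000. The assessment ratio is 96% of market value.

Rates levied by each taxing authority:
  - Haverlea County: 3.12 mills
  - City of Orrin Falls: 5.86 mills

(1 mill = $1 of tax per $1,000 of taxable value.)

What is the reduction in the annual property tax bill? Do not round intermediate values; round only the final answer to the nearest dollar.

Old assessed value = $1,410,400 × 0.96 = $1,353,984
New assessed value = $1,134,000 × 0.96 = $1,088,640
Combined rate = 0.00312 + 0.00586 = 0.00898
Old tax = $1,353,984 × 0.00898 = $12,158.77632
New tax = $1,088,640 × 0.00898 = $9,775.9872
Reduction = $12,158.77632 − $9,775.9872 = $2,382.78912

$2,383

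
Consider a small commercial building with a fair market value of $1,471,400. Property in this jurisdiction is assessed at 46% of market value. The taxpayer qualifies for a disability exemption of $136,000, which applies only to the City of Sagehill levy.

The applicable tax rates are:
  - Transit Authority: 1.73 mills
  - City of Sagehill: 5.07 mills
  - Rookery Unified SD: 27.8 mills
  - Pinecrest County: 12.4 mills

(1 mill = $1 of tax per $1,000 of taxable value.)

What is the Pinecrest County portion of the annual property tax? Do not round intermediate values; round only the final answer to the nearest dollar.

Assessed value = $1,471,400 × 0.46 = $676,844
Pinecrest County taxable value = $676,844 (exemption does not apply)
Pinecrest County levy = $676,844 × 0.0124 = $8,392.8656

$8,393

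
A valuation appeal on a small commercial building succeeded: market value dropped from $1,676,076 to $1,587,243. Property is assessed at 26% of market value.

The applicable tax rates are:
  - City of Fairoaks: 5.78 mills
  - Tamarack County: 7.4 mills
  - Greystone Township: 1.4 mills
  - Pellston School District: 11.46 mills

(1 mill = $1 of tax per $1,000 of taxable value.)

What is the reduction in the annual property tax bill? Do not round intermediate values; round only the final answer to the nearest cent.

Old assessed value = $1,676,076 × 0.26 = $435,779.76
New assessed value = $1,587,243 × 0.26 = $412,683.18
Combined rate = 0.00578 + 0.0074 + 0.0014 + 0.01146 = 0.02604
Old tax = $435,779.76 × 0.02604 = $11,347.7049504
New tax = $412,683.18 × 0.02604 = $10,746.2700072
Reduction = $11,347.7049504 − $10,746.2700072 = $601.4349432

$601.43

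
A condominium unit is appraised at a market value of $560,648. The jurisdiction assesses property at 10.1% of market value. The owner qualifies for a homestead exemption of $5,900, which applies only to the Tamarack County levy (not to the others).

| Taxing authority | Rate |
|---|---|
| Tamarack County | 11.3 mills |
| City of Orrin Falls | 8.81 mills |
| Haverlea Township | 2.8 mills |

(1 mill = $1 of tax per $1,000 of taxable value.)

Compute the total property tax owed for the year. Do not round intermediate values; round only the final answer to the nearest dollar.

$1,231

Assessed value = $560,648 × 0.101 = $56,625.448
Tamarack County: ($56,625.448 − $5,900) × 0.0113 = $50,725.448 × 0.0113 = $573.1975624
City of Orrin Falls: $56,625.448 × 0.00881 = $498.87019688
Haverlea Township: $56,625.448 × 0.0028 = $158.5512544
Total = $1,230.61901368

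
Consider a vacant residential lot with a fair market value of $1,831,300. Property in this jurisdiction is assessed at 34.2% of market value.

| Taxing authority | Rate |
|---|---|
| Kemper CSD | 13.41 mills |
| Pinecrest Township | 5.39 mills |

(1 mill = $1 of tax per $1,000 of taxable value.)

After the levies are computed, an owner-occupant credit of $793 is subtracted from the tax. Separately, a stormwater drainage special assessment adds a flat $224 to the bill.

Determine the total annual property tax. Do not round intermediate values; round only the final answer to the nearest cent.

$11,205.53

Assessed value = $1,831,300 × 0.342 = $626,304.6
Kemper CSD: $626,304.6 × 0.01341 = $8,398.744686
Pinecrest Township: $626,304.6 × 0.00539 = $3,375.781794
Levies subtotal = $11,774.52648
After credit = $11,774.52648 − $793 = $10,981.52648
Total = $10,981.52648 + $224 = $11,205.52648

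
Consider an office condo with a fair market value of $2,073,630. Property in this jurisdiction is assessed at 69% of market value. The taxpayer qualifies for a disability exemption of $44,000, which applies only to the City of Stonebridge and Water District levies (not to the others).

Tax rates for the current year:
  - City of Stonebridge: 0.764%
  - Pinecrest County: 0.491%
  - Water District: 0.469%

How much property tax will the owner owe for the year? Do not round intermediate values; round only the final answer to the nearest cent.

Assessed value = $2,073,630 × 0.69 = $1,430,804.7
City of Stonebridge: ($1,430,804.7 − $44,000) × 0.00764 = $1,386,804.7 × 0.00764 = $10,595.187908
Pinecrest County: $1,430,804.7 × 0.00491 = $7,025.251077
Water District: ($1,430,804.7 − $44,000) × 0.00469 = $1,386,804.7 × 0.00469 = $6,504.114043
Total = $24,124.553028

$24,124.55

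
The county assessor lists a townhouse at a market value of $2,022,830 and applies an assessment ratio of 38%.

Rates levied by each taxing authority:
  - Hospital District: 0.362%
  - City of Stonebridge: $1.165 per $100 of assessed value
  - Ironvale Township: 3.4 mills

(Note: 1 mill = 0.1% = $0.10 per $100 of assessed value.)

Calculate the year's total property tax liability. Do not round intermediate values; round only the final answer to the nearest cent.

Assessed value = $2,022,830 × 0.38 = $768,675.4
Hospital District: $768,675.4 × 0.00362 = $2,782.604948
City of Stonebridge: $768,675.4 × 0.01165 = $8,955.06841
Ironvale Township: $768,675.4 × 0.0034 = $2,613.49636
Total = $14,351.169718

$14,351.17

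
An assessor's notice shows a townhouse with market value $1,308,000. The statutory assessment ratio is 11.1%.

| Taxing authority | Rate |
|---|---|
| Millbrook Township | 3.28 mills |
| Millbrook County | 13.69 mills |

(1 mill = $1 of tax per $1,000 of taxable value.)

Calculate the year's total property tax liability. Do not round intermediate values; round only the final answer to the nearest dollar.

$2,464

Assessed value = $1,308,000 × 0.111 = $145,188
Millbrook Township: $145,188 × 0.00328 = $476.21664
Millbrook County: $145,188 × 0.01369 = $1,987.62372
Total = $476.21664 + $1,987.62372 = $2,463.84036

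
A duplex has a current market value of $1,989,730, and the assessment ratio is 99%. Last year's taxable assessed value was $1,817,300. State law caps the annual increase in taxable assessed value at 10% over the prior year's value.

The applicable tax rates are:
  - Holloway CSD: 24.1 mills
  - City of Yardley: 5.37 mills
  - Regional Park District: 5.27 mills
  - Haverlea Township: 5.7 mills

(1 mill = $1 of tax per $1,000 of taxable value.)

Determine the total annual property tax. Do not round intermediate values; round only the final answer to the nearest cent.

$79,660.03

Uncapped assessed value = $1,989,730 × 0.99 = $1,969,832.7
Cap limit = $1,817,300 × 1.1 = $1,999,030
Taxable assessed value = min($1,969,832.7, $1,999,030) = $1,969,832.7 (cap does not bind)
Holloway CSD: $1,969,832.7 × 0.0241 = $47,472.96807
City of Yardley: $1,969,832.7 × 0.00537 = $10,578.001599
Regional Park District: $1,969,832.7 × 0.00527 = $10,381.018329
Haverlea Township: $1,969,832.7 × 0.0057 = $11,228.04639
Total = $79,660.034388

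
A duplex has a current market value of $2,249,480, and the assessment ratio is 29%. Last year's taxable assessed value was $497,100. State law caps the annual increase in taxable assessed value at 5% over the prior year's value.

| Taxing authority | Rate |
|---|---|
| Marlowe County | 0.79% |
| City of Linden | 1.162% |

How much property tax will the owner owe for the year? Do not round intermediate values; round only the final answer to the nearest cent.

Uncapped assessed value = $2,249,480 × 0.29 = $652,349.2
Cap limit = $497,100 × 1.05 = $521,955
Taxable assessed value = min($652,349.2, $521,955) = $521,955 (cap binds)
Marlowe County: $521,955 × 0.0079 = $4,123.4445
City of Linden: $521,955 × 0.01162 = $6,065.1171
Total = $10,188.5616

$10,188.56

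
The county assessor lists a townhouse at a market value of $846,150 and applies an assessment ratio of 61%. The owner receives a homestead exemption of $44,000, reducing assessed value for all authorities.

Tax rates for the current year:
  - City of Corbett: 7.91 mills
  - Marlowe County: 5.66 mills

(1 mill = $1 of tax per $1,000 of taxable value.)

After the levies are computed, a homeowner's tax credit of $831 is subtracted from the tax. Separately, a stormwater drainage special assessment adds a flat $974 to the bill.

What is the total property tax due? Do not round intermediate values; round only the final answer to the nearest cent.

$6,550.10

Assessed value = $846,150 × 0.61 = $516,151.5
Taxable value = $516,151.5 − $44,000 = $472,151.5
City of Corbett: $472,151.5 × 0.00791 = $3,734.718365
Marlowe County: $472,151.5 × 0.00566 = $2,672.37749
Levies subtotal = $6,407.095855
After credit = $6,407.095855 − $831 = $5,576.095855
Total = $5,576.095855 + $974 = $6,550.095855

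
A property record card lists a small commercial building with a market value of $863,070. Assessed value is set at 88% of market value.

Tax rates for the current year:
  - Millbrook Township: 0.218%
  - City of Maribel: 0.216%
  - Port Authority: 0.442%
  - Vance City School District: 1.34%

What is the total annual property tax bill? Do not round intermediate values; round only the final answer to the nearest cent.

$16,830.56

Assessed value = $863,070 × 0.88 = $759,501.6
Millbrook Township: $759,501.6 × 0.00218 = $1,655.713488
City of Maribel: $759,501.6 × 0.00216 = $1,640.523456
Port Authority: $759,501.6 × 0.00442 = $3,356.997072
Vance City School District: $759,501.6 × 0.0134 = $10,177.32144
Total = $1,655.713488 + $1,640.523456 + $3,356.997072 + $10,177.32144 = $16,830.555456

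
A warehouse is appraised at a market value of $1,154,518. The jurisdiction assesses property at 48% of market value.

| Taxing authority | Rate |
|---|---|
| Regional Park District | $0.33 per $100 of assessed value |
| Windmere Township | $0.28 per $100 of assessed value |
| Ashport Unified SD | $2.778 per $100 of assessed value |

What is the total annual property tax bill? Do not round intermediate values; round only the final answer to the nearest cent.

$18,775.23

Assessed value = $1,154,518 × 0.48 = $554,168.64
Regional Park District: $554,168.64 × 0.0033 = $1,828.756512
Windmere Township: $554,168.64 × 0.0028 = $1,551.672192
Ashport Unified SD: $554,168.64 × 0.02778 = $15,394.8048192
Total = $1,828.756512 + $1,551.672192 + $15,394.8048192 = $18,775.2335232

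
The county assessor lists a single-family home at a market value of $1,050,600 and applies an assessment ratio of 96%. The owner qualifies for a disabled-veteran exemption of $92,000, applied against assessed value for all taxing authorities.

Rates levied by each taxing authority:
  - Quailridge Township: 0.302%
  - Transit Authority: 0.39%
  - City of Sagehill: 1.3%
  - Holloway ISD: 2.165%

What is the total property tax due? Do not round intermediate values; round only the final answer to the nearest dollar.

$38,102

Assessed value = $1,050,600 × 0.96 = $1,008,576
Taxable value = $1,008,576 − $92,000 = $916,576
Quailridge Township: $916,576 × 0.00302 = $2,768.05952
Transit Authority: $916,576 × 0.0039 = $3,574.6464
City of Sagehill: $916,576 × 0.013 = $11,915.488
Holloway ISD: $916,576 × 0.02165 = $19,843.8704
Total = $2,768.05952 + $3,574.6464 + $11,915.488 + $19,843.8704 = $38,102.06432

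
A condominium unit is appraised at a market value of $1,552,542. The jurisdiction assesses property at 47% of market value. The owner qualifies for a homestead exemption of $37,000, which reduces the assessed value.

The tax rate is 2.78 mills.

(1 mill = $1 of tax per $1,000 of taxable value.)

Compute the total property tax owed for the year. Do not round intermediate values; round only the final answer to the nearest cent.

$1,925.69

Assessed value = $1,552,542 × 0.47 = $729,694.74
Taxable value = $729,694.74 − $37,000 = $692,694.74
Tax = $692,694.74 × 0.00278 = $1,925.6913772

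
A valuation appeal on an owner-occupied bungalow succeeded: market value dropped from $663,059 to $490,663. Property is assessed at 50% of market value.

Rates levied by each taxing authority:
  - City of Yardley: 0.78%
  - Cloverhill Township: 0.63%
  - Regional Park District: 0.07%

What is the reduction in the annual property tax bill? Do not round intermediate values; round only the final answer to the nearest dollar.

$1,276

Old assessed value = $663,059 × 0.5 = $331,529.5
New assessed value = $490,663 × 0.5 = $245,331.5
Combined rate = 0.0078 + 0.0063 + 0.0007 = 0.0148
Old tax = $331,529.5 × 0.0148 = $4,906.6366
New tax = $245,331.5 × 0.0148 = $3,630.9062
Reduction = $4,906.6366 − $3,630.9062 = $1,275.7304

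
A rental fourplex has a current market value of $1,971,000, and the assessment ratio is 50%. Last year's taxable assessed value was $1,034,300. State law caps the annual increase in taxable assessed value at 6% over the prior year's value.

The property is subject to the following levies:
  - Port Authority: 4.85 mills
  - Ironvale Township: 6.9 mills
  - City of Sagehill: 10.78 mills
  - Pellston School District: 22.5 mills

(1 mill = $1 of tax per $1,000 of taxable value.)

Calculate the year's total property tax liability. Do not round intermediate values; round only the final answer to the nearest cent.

Uncapped assessed value = $1,971,000 × 0.5 = $985,500
Cap limit = $1,034,300 × 1.06 = $1,096,358
Taxable assessed value = min($985,500, $1,096,358) = $985,500 (cap does not bind)
Port Authority: $985,500 × 0.00485 = $4,779.675
Ironvale Township: $985,500 × 0.0069 = $6,799.95
City of Sagehill: $985,500 × 0.01078 = $10,623.69
Pellston School District: $985,500 × 0.0225 = $22,173.75
Total = $44,377.065

$44,377.07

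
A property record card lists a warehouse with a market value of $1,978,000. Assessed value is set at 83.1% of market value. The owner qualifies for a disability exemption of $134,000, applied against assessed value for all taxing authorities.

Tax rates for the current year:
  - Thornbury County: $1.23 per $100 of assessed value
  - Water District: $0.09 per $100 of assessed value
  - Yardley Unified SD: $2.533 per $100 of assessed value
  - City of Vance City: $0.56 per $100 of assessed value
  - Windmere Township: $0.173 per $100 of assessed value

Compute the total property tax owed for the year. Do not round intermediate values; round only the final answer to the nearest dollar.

Assessed value = $1,978,000 × 0.831 = $1,643,718
Taxable value = $1,643,718 − $134,000 = $1,509,718
Thornbury County: $1,509,718 × 0.0123 = $18,569.5314
Water District: $1,509,718 × 0.0009 = $1,358.7462
Yardley Unified SD: $1,509,718 × 0.02533 = $38,241.15694
City of Vance City: $1,509,718 × 0.0056 = $8,454.4208
Windmere Township: $1,509,718 × 0.00173 = $2,611.81214
Total = $18,569.5314 + $1,358.7462 + $38,241.15694 + $8,454.4208 + $2,611.81214 = $69,235.66748

$69,236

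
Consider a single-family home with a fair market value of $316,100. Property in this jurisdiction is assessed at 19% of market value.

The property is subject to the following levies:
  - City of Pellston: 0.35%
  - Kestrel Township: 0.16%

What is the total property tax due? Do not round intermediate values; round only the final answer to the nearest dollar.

$306

Assessed value = $316,100 × 0.19 = $60,059
City of Pellston: $60,059 × 0.0035 = $210.2065
Kestrel Township: $60,059 × 0.0016 = $96.0944
Total = $210.2065 + $96.0944 = $306.3009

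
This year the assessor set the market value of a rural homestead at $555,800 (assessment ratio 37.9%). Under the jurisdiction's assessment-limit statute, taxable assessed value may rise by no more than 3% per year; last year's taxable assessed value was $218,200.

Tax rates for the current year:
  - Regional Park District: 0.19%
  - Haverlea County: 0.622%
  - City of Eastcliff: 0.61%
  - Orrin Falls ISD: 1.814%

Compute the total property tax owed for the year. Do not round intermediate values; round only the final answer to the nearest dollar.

$6,817

Uncapped assessed value = $555,800 × 0.379 = $210,648.2
Cap limit = $218,200 × 1.03 = $224,746
Taxable assessed value = min($210,648.2, $224,746) = $210,648.2 (cap does not bind)
Regional Park District: $210,648.2 × 0.0019 = $400.23158
Haverlea County: $210,648.2 × 0.00622 = $1,310.231804
City of Eastcliff: $210,648.2 × 0.0061 = $1,284.95402
Orrin Falls ISD: $210,648.2 × 0.01814 = $3,821.158348
Total = $6,816.575752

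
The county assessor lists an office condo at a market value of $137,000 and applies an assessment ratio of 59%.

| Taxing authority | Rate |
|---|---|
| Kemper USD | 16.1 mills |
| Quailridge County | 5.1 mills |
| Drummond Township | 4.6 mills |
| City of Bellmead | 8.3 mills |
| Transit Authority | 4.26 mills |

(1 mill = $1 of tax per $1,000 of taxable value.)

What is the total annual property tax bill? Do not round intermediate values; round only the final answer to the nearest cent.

$3,100.64

Assessed value = $137,000 × 0.59 = $80,830
Kemper USD: $80,830 × 0.0161 = $1,301.363
Quailridge County: $80,830 × 0.0051 = $412.233
Drummond Township: $80,830 × 0.0046 = $371.818
City of Bellmead: $80,830 × 0.0083 = $670.889
Transit Authority: $80,830 × 0.00426 = $344.3358
Total = $1,301.363 + $412.233 + $371.818 + $670.889 + $344.3358 = $3,100.6388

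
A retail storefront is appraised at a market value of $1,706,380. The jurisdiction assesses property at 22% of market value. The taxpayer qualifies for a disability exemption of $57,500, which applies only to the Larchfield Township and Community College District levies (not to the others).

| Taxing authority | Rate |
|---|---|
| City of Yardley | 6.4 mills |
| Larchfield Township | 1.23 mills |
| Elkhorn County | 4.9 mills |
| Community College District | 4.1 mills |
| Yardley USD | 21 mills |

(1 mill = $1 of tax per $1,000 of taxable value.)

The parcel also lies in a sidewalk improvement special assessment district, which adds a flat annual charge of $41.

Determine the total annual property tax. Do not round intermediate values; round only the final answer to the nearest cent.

$13,860.96

Assessed value = $1,706,380 × 0.22 = $375,403.6
City of Yardley: $375,403.6 × 0.0064 = $2,402.58304
Larchfield Township: ($375,403.6 − $57,500) × 0.00123 = $317,903.6 × 0.00123 = $391.021428
Elkhorn County: $375,403.6 × 0.0049 = $1,839.47764
Community College District: ($375,403.6 − $57,500) × 0.0041 = $317,903.6 × 0.0041 = $1,303.40476
Yardley USD: $375,403.6 × 0.021 = $7,883.4756
Levies subtotal = $13,819.962468
Total = $13,819.962468 + $41 = $13,860.962468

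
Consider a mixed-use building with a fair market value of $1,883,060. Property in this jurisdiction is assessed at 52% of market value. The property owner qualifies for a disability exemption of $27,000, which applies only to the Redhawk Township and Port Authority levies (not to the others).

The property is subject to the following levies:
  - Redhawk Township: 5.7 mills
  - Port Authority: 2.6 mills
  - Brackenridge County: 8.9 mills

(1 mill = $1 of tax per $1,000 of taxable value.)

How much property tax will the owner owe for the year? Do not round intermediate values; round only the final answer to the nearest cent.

$16,617.99

Assessed value = $1,883,060 × 0.52 = $979,191.2
Redhawk Township: ($979,191.2 − $27,000) × 0.0057 = $952,191.2 × 0.0057 = $5,427.48984
Port Authority: ($979,191.2 − $27,000) × 0.0026 = $952,191.2 × 0.0026 = $2,475.69712
Brackenridge County: $979,191.2 × 0.0089 = $8,714.80168
Total = $16,617.98864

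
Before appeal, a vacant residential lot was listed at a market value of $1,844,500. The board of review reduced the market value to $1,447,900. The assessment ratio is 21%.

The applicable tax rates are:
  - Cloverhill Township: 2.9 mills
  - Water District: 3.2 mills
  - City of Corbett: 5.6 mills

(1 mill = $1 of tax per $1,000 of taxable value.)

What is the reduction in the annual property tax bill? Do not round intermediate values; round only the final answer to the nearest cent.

$974.45

Old assessed value = $1,844,500 × 0.21 = $387,345
New assessed value = $1,447,900 × 0.21 = $304,059
Combined rate = 0.0029 + 0.0032 + 0.0056 = 0.0117
Old tax = $387,345 × 0.0117 = $4,531.9365
New tax = $304,059 × 0.0117 = $3,557.4903
Reduction = $4,531.9365 − $3,557.4903 = $974.4462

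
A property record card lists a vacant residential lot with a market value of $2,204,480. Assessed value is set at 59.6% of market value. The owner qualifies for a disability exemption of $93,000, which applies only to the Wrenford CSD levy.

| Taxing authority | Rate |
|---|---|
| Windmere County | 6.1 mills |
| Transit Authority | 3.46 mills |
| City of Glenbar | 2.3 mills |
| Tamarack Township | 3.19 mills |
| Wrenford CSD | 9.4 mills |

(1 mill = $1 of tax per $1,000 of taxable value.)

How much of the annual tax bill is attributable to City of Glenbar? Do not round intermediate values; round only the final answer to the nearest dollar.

$3,022

Assessed value = $2,204,480 × 0.596 = $1,313,870.08
City of Glenbar taxable value = $1,313,870.08 (exemption does not apply)
City of Glenbar levy = $1,313,870.08 × 0.0023 = $3,021.901184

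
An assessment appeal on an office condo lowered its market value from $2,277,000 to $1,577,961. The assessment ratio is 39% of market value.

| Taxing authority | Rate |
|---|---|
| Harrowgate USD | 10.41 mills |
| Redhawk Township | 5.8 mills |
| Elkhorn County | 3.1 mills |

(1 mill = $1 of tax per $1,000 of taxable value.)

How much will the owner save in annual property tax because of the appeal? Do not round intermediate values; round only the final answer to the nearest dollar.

Old assessed value = $2,277,000 × 0.39 = $888,030
New assessed value = $1,577,961 × 0.39 = $615,404.79
Combined rate = 0.01041 + 0.0058 + 0.0031 = 0.01931
Old tax = $888,030 × 0.01931 = $17,147.8593
New tax = $615,404.79 × 0.01931 = $11,883.4664949
Reduction = $17,147.8593 − $11,883.4664949 = $5,264.3928051

$5,264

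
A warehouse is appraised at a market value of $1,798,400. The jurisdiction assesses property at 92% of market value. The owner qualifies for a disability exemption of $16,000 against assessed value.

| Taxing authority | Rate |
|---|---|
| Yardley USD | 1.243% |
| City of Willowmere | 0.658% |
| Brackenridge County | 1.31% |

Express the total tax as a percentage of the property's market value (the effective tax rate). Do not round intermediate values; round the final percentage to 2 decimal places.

Assessed value = $1,798,400 × 0.92 = $1,654,528
Taxable value = $1,654,528 − $16,000 = $1,638,528
Yardley USD: $1,638,528 × 0.01243 = $20,366.90304
City of Willowmere: $1,638,528 × 0.00658 = $10,781.51424
Brackenridge County: $1,638,528 × 0.0131 = $21,464.7168
Total tax = $52,613.13408
Effective rate = $52,613.13408 ÷ $1,798,400 = 2.93% of market value

2.93%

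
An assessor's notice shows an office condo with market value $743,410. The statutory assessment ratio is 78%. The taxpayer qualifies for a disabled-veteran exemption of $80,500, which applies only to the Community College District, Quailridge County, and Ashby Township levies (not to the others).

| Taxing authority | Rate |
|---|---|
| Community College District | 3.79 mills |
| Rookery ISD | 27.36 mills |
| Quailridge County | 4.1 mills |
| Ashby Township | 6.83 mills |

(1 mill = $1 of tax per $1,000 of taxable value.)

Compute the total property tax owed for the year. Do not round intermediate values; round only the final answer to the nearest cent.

$23,215.54

Assessed value = $743,410 × 0.78 = $579,859.8
Community College District: ($579,859.8 − $80,500) × 0.00379 = $499,359.8 × 0.00379 = $1,892.573642
Rookery ISD: $579,859.8 × 0.02736 = $15,864.964128
Quailridge County: ($579,859.8 − $80,500) × 0.0041 = $499,359.8 × 0.0041 = $2,047.37518
Ashby Township: ($579,859.8 − $80,500) × 0.00683 = $499,359.8 × 0.00683 = $3,410.627434
Total = $23,215.540384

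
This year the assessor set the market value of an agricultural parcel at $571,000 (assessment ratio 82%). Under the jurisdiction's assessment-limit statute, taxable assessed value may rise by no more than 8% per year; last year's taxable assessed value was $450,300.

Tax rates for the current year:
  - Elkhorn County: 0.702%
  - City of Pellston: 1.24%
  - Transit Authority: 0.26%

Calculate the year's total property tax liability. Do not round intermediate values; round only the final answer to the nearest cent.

Uncapped assessed value = $571,000 × 0.82 = $468,220
Cap limit = $450,300 × 1.08 = $486,324
Taxable assessed value = min($468,220, $486,324) = $468,220 (cap does not bind)
Elkhorn County: $468,220 × 0.00702 = $3,286.9044
City of Pellston: $468,220 × 0.0124 = $5,805.928
Transit Authority: $468,220 × 0.0026 = $1,217.372
Total = $10,310.2044

$10,310.20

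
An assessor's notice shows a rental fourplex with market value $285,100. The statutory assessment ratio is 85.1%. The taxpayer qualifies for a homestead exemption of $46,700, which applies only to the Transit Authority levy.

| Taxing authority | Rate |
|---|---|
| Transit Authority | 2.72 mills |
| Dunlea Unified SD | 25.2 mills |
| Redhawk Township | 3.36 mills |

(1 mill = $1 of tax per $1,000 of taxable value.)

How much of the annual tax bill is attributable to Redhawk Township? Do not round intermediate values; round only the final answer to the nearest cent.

Assessed value = $285,100 × 0.851 = $242,620.1
Redhawk Township taxable value = $242,620.1 (exemption does not apply)
Redhawk Township levy = $242,620.1 × 0.00336 = $815.203536

$815.20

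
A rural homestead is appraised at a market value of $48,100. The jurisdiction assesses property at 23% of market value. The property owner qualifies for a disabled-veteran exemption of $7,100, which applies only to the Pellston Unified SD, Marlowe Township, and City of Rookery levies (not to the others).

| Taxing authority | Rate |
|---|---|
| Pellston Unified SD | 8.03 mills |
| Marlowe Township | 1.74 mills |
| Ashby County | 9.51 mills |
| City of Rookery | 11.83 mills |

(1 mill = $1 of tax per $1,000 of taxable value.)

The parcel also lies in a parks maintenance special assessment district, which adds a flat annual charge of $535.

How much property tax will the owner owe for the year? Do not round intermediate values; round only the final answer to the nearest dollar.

Assessed value = $48,100 × 0.23 = $11,063
Pellston Unified SD: ($11,063 − $7,100) × 0.00803 = $3,963 × 0.00803 = $31.82289
Marlowe Township: ($11,063 − $7,100) × 0.00174 = $3,963 × 0.00174 = $6.89562
Ashby County: $11,063 × 0.00951 = $105.20913
City of Rookery: ($11,063 − $7,100) × 0.01183 = $3,963 × 0.01183 = $46.88229
Levies subtotal = $190.80993
Total = $190.80993 + $535 = $725.80993

$726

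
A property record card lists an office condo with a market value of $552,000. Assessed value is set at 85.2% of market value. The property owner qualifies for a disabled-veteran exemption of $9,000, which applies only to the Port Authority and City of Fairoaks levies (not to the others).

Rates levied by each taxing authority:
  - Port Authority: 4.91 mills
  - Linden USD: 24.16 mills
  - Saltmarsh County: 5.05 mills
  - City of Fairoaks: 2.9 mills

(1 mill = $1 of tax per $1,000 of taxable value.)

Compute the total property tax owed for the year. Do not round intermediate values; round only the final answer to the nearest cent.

$17,340.36

Assessed value = $552,000 × 0.852 = $470,304
Port Authority: ($470,304 − $9,000) × 0.00491 = $461,304 × 0.00491 = $2,265.00264
Linden USD: $470,304 × 0.02416 = $11,362.54464
Saltmarsh County: $470,304 × 0.00505 = $2,375.0352
City of Fairoaks: ($470,304 − $9,000) × 0.0029 = $461,304 × 0.0029 = $1,337.7816
Total = $17,340.36408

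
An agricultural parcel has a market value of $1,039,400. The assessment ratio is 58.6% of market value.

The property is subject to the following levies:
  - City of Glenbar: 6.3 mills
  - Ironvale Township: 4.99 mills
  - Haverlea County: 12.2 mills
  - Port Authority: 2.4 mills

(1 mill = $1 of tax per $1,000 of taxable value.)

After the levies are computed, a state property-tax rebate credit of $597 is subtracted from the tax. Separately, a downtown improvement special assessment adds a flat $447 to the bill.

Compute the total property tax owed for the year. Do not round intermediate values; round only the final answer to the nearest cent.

$15,619.30

Assessed value = $1,039,400 × 0.586 = $609,088.4
City of Glenbar: $609,088.4 × 0.0063 = $3,837.25692
Ironvale Township: $609,088.4 × 0.00499 = $3,039.351116
Haverlea County: $609,088.4 × 0.0122 = $7,430.87848
Port Authority: $609,088.4 × 0.0024 = $1,461.81216
Levies subtotal = $15,769.298676
After credit = $15,769.298676 − $597 = $15,172.298676
Total = $15,172.298676 + $447 = $15,619.298676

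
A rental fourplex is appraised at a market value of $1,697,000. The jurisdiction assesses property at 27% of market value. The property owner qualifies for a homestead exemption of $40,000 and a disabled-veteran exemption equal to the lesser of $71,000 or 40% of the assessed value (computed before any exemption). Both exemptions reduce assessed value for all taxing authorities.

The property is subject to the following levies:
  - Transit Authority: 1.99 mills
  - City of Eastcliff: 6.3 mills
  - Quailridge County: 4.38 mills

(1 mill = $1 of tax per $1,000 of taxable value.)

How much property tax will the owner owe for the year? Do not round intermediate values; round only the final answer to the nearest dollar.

Assessed value = $1,697,000 × 0.27 = $458,190
Disabled-veteran exemption = min($71,000, 40% × $458,190) = min($71,000, $183,276) = $71,000 (dollar cap binds)
Taxable value = $458,190 − $40,000 − $71,000 = $347,190
Transit Authority: $347,190 × 0.00199 = $690.9081
City of Eastcliff: $347,190 × 0.0063 = $2,187.297
Quailridge County: $347,190 × 0.00438 = $1,520.6922
Total = $4,398.8973

$4,399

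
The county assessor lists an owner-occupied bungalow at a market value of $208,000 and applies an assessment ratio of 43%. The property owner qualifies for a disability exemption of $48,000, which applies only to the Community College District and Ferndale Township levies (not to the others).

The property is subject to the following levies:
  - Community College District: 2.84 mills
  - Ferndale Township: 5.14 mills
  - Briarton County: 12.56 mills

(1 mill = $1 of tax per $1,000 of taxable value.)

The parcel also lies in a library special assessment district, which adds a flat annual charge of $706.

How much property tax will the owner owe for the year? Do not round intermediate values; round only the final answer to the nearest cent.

Assessed value = $208,000 × 0.43 = $89,440
Community College District: ($89,440 − $48,000) × 0.00284 = $41,440 × 0.00284 = $117.6896
Ferndale Township: ($89,440 − $48,000) × 0.00514 = $41,440 × 0.00514 = $213.0016
Briarton County: $89,440 × 0.01256 = $1,123.3664
Levies subtotal = $1,454.0576
Total = $1,454.0576 + $706 = $2,160.0576

$2,160.06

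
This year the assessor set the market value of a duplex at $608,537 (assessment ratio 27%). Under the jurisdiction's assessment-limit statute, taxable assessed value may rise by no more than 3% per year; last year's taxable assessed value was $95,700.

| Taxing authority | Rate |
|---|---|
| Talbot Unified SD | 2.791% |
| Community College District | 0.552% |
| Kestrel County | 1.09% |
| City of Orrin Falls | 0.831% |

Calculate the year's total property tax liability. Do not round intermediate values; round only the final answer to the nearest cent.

Uncapped assessed value = $608,537 × 0.27 = $164,304.99
Cap limit = $95,700 × 1.03 = $98,571
Taxable assessed value = min($164,304.99, $98,571) = $98,571 (cap binds)
Talbot Unified SD: $98,571 × 0.02791 = $2,751.11661
Community College District: $98,571 × 0.00552 = $544.11192
Kestrel County: $98,571 × 0.0109 = $1,074.4239
City of Orrin Falls: $98,571 × 0.00831 = $819.12501
Total = $5,188.77744

$5,188.78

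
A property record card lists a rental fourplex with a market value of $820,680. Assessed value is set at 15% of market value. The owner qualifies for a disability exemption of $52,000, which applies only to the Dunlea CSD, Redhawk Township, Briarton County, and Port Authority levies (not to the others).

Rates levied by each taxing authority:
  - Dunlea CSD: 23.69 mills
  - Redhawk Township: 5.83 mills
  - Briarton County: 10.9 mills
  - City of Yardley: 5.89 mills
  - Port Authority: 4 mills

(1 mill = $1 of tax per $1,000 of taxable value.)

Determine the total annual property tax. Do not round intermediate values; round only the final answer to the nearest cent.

$3,883.42

Assessed value = $820,680 × 0.15 = $123,102
Dunlea CSD: ($123,102 − $52,000) × 0.02369 = $71,102 × 0.02369 = $1,684.40638
Redhawk Township: ($123,102 − $52,000) × 0.00583 = $71,102 × 0.00583 = $414.52466
Briarton County: ($123,102 − $52,000) × 0.0109 = $71,102 × 0.0109 = $775.0118
City of Yardley: $123,102 × 0.00589 = $725.07078
Port Authority: ($123,102 − $52,000) × 0.004 = $71,102 × 0.004 = $284.408
Total = $3,883.42162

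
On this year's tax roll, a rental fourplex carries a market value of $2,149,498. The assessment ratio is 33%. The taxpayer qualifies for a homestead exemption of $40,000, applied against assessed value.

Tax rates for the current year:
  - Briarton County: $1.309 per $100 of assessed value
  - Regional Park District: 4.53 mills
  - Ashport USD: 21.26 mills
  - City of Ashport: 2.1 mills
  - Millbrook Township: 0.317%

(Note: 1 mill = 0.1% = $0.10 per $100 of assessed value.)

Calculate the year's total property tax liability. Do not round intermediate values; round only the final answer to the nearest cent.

Assessed value = $2,149,498 × 0.33 = $709,334.34
Taxable value = $709,334.34 − $40,000 = $669,334.34
Briarton County: $669,334.34 × 0.01309 = $8,761.5865106
Regional Park District: $669,334.34 × 0.00453 = $3,032.0845602
Ashport USD: $669,334.34 × 0.02126 = $14,230.0480684
City of Ashport: $669,334.34 × 0.0021 = $1,405.602114
Millbrook Township: $669,334.34 × 0.00317 = $2,121.7898578
Total = $29,551.111111

$29,551.11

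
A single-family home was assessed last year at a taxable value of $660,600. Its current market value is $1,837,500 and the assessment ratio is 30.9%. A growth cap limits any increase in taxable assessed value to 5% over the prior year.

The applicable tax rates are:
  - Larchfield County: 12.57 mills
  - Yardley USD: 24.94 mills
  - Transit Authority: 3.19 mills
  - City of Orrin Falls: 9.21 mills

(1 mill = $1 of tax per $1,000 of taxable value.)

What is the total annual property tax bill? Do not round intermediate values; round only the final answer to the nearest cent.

Uncapped assessed value = $1,837,500 × 0.309 = $567,787.5
Cap limit = $660,600 × 1.05 = $693,630
Taxable assessed value = min($567,787.5, $693,630) = $567,787.5 (cap does not bind)
Larchfield County: $567,787.5 × 0.01257 = $7,137.088875
Yardley USD: $567,787.5 × 0.02494 = $14,160.62025
Transit Authority: $567,787.5 × 0.00319 = $1,811.242125
City of Orrin Falls: $567,787.5 × 0.00921 = $5,229.322875
Total = $28,338.274125

$28,338.27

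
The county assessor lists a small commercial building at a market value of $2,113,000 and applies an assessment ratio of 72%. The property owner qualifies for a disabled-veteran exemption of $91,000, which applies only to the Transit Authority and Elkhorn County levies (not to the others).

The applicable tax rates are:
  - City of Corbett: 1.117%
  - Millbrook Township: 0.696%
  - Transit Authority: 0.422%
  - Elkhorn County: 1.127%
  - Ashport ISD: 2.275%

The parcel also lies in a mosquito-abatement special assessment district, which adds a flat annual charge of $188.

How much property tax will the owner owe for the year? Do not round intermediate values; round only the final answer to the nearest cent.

$84,537.47

Assessed value = $2,113,000 × 0.72 = $1,521,360
City of Corbett: $1,521,360 × 0.01117 = $16,993.5912
Millbrook Township: $1,521,360 × 0.00696 = $10,588.6656
Transit Authority: ($1,521,360 − $91,000) × 0.00422 = $1,430,360 × 0.00422 = $6,036.1192
Elkhorn County: ($1,521,360 − $91,000) × 0.01127 = $1,430,360 × 0.01127 = $16,120.1572
Ashport ISD: $1,521,360 × 0.02275 = $34,610.94
Levies subtotal = $84,349.4732
Total = $84,349.4732 + $188 = $84,537.4732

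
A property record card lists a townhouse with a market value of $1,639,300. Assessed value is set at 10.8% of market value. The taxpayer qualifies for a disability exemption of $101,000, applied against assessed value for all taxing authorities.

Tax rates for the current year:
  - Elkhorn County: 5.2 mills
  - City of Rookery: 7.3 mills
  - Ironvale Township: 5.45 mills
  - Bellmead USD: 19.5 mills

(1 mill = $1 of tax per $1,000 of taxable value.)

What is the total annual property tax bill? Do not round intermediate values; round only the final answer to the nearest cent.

$2,847.86

Assessed value = $1,639,300 × 0.108 = $177,044.4
Taxable value = $177,044.4 − $101,000 = $76,044.4
Elkhorn County: $76,044.4 × 0.0052 = $395.43088
City of Rookery: $76,044.4 × 0.0073 = $555.12412
Ironvale Township: $76,044.4 × 0.00545 = $414.44198
Bellmead USD: $76,044.4 × 0.0195 = $1,482.8658
Total = $395.43088 + $555.12412 + $414.44198 + $1,482.8658 = $2,847.86278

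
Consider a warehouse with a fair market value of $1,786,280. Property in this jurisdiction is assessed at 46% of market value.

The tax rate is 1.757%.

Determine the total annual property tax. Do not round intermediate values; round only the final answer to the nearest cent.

$14,437.07

Assessed value = $1,786,280 × 0.46 = $821,688.8
Tax = $821,688.8 × 0.01757 = $14,437.072216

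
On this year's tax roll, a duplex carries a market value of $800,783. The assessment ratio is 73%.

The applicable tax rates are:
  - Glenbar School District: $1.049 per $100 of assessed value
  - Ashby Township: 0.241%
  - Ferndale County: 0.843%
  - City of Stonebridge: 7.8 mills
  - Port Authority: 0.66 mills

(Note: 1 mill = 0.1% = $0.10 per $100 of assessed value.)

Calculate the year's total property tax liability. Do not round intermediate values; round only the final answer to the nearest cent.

$17,414.39

Assessed value = $800,783 × 0.73 = $584,571.59
Glenbar School District: $584,571.59 × 0.01049 = $6,132.1559791
Ashby Township: $584,571.59 × 0.00241 = $1,408.8175319
Ferndale County: $584,571.59 × 0.00843 = $4,927.9385037
City of Stonebridge: $584,571.59 × 0.0078 = $4,559.658402
Port Authority: $584,571.59 × 0.00066 = $385.8172494
Total = $17,414.3876661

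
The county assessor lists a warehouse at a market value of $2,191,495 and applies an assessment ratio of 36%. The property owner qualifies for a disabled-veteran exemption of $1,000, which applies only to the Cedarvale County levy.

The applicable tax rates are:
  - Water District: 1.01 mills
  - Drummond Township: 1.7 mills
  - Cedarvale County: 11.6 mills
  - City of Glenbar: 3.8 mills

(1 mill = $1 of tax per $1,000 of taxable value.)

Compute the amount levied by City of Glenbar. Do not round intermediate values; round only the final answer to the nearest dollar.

$2,998

Assessed value = $2,191,495 × 0.36 = $788,938.2
City of Glenbar taxable value = $788,938.2 (exemption does not apply)
City of Glenbar levy = $788,938.2 × 0.0038 = $2,997.96516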